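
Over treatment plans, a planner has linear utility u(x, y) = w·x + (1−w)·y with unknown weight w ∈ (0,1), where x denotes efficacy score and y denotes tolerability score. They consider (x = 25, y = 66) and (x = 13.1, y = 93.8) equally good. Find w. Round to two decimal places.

u(25,66) = u(13.1,93.8) means w·25 + (1−w)·66 = w·13.1 + (1−w)·93.8.
w·(25−13.1) = (1−w)·(93.8−66), i.e. w·11.9 = (1−w)·27.8.
So w/(1−w) = 27.8/11.9 = 2.3361, giving w = 27.8/(11.9+27.8) = 0.70.

w = 0.70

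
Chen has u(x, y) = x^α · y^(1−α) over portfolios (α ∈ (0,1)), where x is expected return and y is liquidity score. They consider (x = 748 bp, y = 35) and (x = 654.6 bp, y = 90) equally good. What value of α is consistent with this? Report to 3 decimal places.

Set the two utilities equal: 748^α·35^(1−α) = 654.6^α·90^(1−α).
Taking logs: α·ln 748 + (1−α)·ln 35 = α·ln 654.6 + (1−α)·ln 90, i.e. α·0.133379 = (1−α)·0.944462.
Thus α·(1.077841) = 0.944462, so α = 0.944462/1.077841 ≈ 0.876.

α ≈ 0.876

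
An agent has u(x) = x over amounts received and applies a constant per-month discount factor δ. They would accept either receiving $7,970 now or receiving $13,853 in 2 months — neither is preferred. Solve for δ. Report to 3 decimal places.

The payoff in 2 months is discounted by δ^2, so u(7970) = δ^2·u(13853) and δ^2 = u(7970)/u(13853).
With u(x) = x: δ^2 = 7970/13853 = 0.57533.
Hence δ = (0.57533)^(1/2) = 0.75850.

δ ≈ 0.759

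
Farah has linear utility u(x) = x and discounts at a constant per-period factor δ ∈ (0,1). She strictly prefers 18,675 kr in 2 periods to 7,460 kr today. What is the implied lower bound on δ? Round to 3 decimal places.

δ > 0.632

The preference means 7460 < δ^2·18675.
Hence δ^2 > 7460/18675 = 0.39946, and x ↦ x^(1/2) is increasing on (0,∞).
δ > (7460/18675)^(1/2) ≈ 0.632.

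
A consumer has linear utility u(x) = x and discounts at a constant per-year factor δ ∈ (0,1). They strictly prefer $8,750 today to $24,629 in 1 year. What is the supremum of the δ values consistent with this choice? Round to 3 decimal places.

Comparing present values: 8750 > δ·24629.
So δ < 8750/24629 = 0.35527.

δ < 0.355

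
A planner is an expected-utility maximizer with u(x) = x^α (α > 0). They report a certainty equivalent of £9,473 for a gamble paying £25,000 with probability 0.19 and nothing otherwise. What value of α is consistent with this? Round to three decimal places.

α ≈ 1.711

The lottery's expected utility is 0.19·u(25000) + 0.81·u(0) = 0.19·25000^α (since u(0) = 0 for α > 0).
Setting u(9473) equal to that: 9473^α = 0.19·25000^α ⇒ (9473/25000)^α = 0.19.
Taking logs: α·ln(9473/25000) = ln(0.19), so α = -1.660731 / -0.970430 ≈ 1.711.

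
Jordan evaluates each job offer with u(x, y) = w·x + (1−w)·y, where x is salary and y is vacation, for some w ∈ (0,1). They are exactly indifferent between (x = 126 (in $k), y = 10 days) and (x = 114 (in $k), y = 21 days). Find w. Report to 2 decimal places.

w = 0.48

Indifference: w·126 + (1−w)·10 = w·114 + (1−w)·21.
Rearranging, 12·w − 11·(1−w) = 0.
The marginal rate of substitution is 11/12, so w = 11/(12+11) = 0.48.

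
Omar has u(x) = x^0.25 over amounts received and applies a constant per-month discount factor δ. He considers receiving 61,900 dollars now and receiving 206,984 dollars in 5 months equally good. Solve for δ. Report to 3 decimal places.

δ ≈ 0.941

The payoff in 5 months is discounted by δ^5, so u(61900) = δ^5·u(206984) and δ^5 = u(61900)/u(206984).
Since u(x) = x^0.25, δ^5 = (61900/206984)^0.25 = 0.29906^0.25 = 0.73950.
Taking the 5th root: δ = 0.73950^(1/5) ≈ 0.941.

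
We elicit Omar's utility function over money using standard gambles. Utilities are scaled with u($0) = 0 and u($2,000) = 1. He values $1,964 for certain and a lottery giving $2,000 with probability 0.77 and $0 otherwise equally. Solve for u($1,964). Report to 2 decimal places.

0.77

u($1,964) equals the lottery's expected utility: 0.77·1 + 0.23·0 = 0.77.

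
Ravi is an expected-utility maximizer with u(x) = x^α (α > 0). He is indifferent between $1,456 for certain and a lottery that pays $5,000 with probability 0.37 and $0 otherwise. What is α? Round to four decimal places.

EU(lottery) = 0.37·5000^α + 0.63·0 = 0.37·5000^α.
Indifference: 1456^α = 0.37·5000^α, so (1456/5000)^α = 0.37.
Take logs: α = ln 0.37 / ln(1456/5000) ≈ 0.805882.

α ≈ 0.8059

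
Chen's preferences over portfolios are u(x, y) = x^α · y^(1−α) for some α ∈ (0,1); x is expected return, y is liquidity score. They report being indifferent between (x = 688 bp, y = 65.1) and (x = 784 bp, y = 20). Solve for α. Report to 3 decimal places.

α ≈ 0.900

Indifference: 688^α · 65.1^(1−α) = 784^α · 20^(1−α).
Taking logs: α·ln 688 + (1−α)·ln 65.1 = α·ln 784 + (1−α)·ln 20, i.e. α·-0.130620 = (1−α)·-1.180192.
Thus α·(-1.310812) = -1.180192, so α = -1.180192/-1.310812 ≈ 0.900.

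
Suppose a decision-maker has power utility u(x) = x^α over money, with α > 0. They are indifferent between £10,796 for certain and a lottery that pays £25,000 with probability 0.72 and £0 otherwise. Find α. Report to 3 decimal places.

α ≈ 0.391

EU(lottery) = 0.72·25000^α + 0.28·0 = 0.72·25000^α.
Equating: 10796^α = 0.72·25000^α, i.e. 0.4318^α = 0.72.
Taking logs: α·ln(10796/25000) = ln(0.72), so α = -0.328504 / -0.839700 ≈ 0.391.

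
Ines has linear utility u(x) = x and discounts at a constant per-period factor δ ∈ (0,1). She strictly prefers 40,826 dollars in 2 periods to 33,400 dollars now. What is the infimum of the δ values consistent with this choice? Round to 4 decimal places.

δ > 0.9045

Under u(x) = x this choice says 33400 < δ^2·40826.
So δ^2 > 33400/40826 = 0.81811; taking the square root of both positive sides preserves the inequality.
δ > (33400/40826)^(1/2) ≈ 0.9045.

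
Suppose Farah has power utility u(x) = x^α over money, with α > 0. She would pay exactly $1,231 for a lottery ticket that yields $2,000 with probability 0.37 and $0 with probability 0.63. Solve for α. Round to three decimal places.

α ≈ 2.049

Since u(0) = 0, the lottery's EU is 0.37·2000^α.
Setting u(1231) equal to that: 1231^α = 0.37·2000^α ⇒ (1231/2000)^α = 0.37.
Taking logs: α·ln(1231/2000) = ln(0.37), so α = -0.994252 / -0.485320 ≈ 2.049.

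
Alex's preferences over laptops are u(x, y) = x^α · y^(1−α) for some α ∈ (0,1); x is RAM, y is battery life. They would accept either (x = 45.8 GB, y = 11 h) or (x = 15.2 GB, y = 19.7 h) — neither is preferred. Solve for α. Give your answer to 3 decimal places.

α ≈ 0.346

The Cobb–Douglas utilities coincide, so 45.8^α·11^(1−α) = 15.2^α·19.7^(1−α).
(45.8/15.2)^α = (19.7/11)^(1−α); take logs: α·ln(45.8/15.2) = (1−α)·ln(19.7/11), i.e. α·1.102989 = (1−α)·0.582723.
With A = 1.102989 and B = 0.582723: α·A = (1−α)·B, so α = B/(A+B) = 0.582723/1.685712 ≈ 0.346.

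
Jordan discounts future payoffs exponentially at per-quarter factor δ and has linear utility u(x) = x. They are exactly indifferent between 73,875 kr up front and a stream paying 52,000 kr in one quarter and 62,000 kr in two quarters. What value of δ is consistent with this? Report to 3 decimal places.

δ ≈ 0.750

Equating present values: 73875 = 52000δ + 62000δ².
That is, 62000δ² + 52000δ − 73875 = 0, a quadratic in δ.
The positive root is δ = [−52000 + √(52000² + 4·62000·73875)] / (2·62000) = (−52000 + 145000.000)/124000 ≈ 0.750.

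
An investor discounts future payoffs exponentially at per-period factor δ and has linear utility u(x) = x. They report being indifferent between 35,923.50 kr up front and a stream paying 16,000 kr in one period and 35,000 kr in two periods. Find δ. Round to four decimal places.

δ ≈ 0.8100

Equating present values: 35923.50 = 16000δ + 35000δ².
Rearranged: 35000δ² + 16000δ − 35923.50 = 0.
The positive root is δ = [−16000 + √(16000² + 4·35000·35923.50)] / (2·35000) = (−16000 + 72700.000)/70000 ≈ 0.8100.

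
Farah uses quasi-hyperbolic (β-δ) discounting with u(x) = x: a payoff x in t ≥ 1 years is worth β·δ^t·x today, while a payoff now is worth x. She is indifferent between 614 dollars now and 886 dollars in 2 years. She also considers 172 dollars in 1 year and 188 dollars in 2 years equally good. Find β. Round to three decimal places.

β ≈ 0.828

The second indifference involves only future payoffs, so β cancels: β·δ^1·172 = β·δ^2·188, giving δ = 172/188 = 0.91489.
The first indifference: 614 = β·δ^2·886, so β = 614/(δ^2·886) = 614/(0.83703·886) ≈ 0.828.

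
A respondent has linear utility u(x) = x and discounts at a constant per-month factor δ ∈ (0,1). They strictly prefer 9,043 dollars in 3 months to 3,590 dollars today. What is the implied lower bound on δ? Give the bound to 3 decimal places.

Comparing present values: 3590 < δ^3·9043.
Hence δ^3 > 3590/9043 = 0.39699, and x ↦ x^(1/3) is increasing on (0,∞).
δ > (3590/9043)^(1/3) ≈ 0.735.

δ > 0.735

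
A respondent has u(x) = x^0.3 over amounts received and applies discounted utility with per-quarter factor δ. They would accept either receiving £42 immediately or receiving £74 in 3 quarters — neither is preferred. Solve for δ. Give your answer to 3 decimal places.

Indifference means u(42) = δ^3 · u(74), so δ^3 = u(42)/u(74).
With u(x) = x^0.3: δ^3 = 42^0.3/74^0.3 = (42/74)^0.3 = 0.84373.
Hence δ = (0.84373)^(1/3) = 0.94493.

δ ≈ 0.945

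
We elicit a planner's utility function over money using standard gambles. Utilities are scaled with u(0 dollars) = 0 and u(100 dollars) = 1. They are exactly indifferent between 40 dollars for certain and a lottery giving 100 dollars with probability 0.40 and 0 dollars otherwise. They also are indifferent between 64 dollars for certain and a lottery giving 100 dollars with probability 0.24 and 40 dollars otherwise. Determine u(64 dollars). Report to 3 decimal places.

The first gamble pins u(40 dollars): it must equal 0.40·1 + 0.60·0 = 0.40.
The second indifference gives u(64 dollars) = 0.24·u(100 dollars) + 0.76·u(40 dollars) = 0.24·1.00 + 0.76·0.40 = 0.5440.

0.544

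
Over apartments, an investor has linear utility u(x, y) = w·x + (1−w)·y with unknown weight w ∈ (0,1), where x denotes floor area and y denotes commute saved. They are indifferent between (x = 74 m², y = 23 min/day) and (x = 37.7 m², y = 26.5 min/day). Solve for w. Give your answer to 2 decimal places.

w = 0.09

Indifference: w·74 + (1−w)·23 = w·37.7 + (1−w)·26.5.
Collecting terms: w·36.3 = (1−w)·3.5.
So w/(1−w) = 3.5/36.3 = 0.0964, giving w = 3.5/(36.3+3.5) = 0.09.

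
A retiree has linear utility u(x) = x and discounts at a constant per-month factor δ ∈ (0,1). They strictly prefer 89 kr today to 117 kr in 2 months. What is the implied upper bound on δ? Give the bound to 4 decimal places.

Comparing present values: 89 > δ^2·117.
Hence δ^2 < 89/117 = 0.76068, and x ↦ x^(1/2) is increasing on (0,∞).
δ < (89/117)^(1/2) ≈ 0.8722.

δ < 0.8722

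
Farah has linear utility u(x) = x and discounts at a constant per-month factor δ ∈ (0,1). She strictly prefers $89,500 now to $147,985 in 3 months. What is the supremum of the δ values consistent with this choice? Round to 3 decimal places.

δ < 0.846

Comparing present values: 89500 > δ^3·147985.
So δ^3 < 89500/147985 = 0.60479; taking the cube root of both positive sides preserves the inequality.
δ < 0.60479^(1/3) = 0.846.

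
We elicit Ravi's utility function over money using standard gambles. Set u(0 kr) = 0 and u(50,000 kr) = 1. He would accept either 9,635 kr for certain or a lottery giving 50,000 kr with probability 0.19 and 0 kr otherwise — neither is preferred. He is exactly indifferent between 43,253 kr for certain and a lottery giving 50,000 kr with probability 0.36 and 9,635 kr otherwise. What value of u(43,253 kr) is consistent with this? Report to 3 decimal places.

The first gamble pins u(9,635 kr): it must equal 0.19·1 + 0.81·0 = 0.19.
Then u(43,253 kr) = 0.36·u(50,000 kr) + 0.64·u(9,635 kr) = 0.36·1.00 + 0.64·0.19 = 0.4816.

0.482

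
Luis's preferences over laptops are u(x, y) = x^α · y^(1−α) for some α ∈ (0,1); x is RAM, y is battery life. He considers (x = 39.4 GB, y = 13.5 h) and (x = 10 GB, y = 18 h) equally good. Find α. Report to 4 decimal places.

α ≈ 0.1734

The Cobb–Douglas utilities coincide, so 39.4^α·13.5^(1−α) = 10^α·18^(1−α).
Taking logs: α·ln 39.4 + (1−α)·ln 13.5 = α·ln 10 + (1−α)·ln 18, i.e. α·1.3711807 = (1−α)·0.2876821.
So α/(1−α) = (0.2876821)/(1.3711807) = 0.2098061, and α = 0.2098061/1.2098061 ≈ 0.1734.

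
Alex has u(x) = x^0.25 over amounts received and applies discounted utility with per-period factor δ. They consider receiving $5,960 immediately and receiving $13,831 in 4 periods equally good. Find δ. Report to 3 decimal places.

Equating discounted utilities: u(5960) = δ^4·u(13831) ⇒ δ^4 = u(5960)/u(13831).
With u(x) = x^0.25: δ^4 = 5960^0.25/13831^0.25 = (5960/13831)^0.25 = 0.81021.
Taking the 4th root: δ = 0.81021^(1/4) ≈ 0.949.

δ ≈ 0.949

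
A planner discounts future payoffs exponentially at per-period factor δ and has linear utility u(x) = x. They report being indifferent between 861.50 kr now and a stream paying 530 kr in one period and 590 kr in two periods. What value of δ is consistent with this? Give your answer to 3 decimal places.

The stream is worth 530δ + 590δ² today, so 530δ + 590δ² = 861.50.
That is, 590δ² + 530δ − 861.50 = 0, a quadratic in δ.
The positive root is δ = [−530 + √(530² + 4·590·861.50)] / (2·590) = (−530 + 1521.197)/1180 ≈ 0.840.

δ ≈ 0.840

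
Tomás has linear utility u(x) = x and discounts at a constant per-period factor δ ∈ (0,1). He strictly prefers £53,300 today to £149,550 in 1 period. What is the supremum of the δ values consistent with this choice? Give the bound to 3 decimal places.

δ < 0.356

Comparing present values: 53300 > δ·149550.
Dividing through by 149550 gives δ < 0.35640.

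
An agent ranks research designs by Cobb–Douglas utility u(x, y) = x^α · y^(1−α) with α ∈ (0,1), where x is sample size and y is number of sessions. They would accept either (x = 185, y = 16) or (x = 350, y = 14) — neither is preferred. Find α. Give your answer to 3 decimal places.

Indifference: 185^α · 16^(1−α) = 350^α · 14^(1−α).
Taking logs: α·ln 185 + (1−α)·ln 16 = α·ln 350 + (1−α)·ln 14, i.e. α·-0.637577 = (1−α)·-0.133531.
With A = -0.637577 and B = -0.133531: α·A = (1−α)·B, so α = B/(A+B) = -0.133531/-0.771108 ≈ 0.173.

α ≈ 0.173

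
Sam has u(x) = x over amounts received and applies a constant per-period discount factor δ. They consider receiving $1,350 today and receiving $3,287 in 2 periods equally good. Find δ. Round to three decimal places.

δ ≈ 0.641

Indifference means u(1350) = δ^2 · u(3287), so δ^2 = u(1350)/u(3287).
With u(x) = x: δ^2 = 1350/3287 = 0.41071.
So δ = 0.41071^(1/2) ≈ 0.641.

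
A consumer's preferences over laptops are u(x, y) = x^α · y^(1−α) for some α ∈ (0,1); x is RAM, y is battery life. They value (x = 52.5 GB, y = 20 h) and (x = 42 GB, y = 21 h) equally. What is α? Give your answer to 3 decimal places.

The Cobb–Douglas utilities coincide, so 52.5^α·20^(1−α) = 42^α·21^(1−α).
(52.5/42)^α = (21/20)^(1−α); take logs: α·ln(52.5/42) = (1−α)·ln(21/20), i.e. α·0.223144 = (1−α)·0.048790.
Thus α·(0.271934) = 0.048790, so α = 0.048790/0.271934 ≈ 0.179.

α ≈ 0.179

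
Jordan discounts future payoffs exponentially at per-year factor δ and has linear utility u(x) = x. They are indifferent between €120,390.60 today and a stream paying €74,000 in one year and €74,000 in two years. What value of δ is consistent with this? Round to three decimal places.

Present value of the stream is 74000·δ + 74000·δ². Indifference gives 74000δ + 74000δ² = 120390.60.
So 74000δ² + 74000δ − 120390.60 = 0.
By the quadratic formula (taking the positive root), δ = (−74000 + √41111617600.00) / 148000 ≈ 0.870.

δ ≈ 0.870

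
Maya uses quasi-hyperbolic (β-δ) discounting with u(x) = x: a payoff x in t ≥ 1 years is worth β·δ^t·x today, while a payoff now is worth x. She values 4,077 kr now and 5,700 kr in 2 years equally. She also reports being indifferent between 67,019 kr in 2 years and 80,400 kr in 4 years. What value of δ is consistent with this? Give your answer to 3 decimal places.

The second indifference involves only future payoffs, so β cancels: β·δ^2·67019 = β·δ^4·80400, giving δ^2 = 67019/80400 = 0.83357, so δ = 0.91300.

δ ≈ 0.913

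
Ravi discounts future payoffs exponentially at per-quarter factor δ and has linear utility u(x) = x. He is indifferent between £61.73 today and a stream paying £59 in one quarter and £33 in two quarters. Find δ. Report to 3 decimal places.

δ ≈ 0.740

The stream is worth 59δ + 33δ² today, so 59δ + 33δ² = 61.73.
So 33δ² + 59δ − 61.73 = 0.
By the quadratic formula (taking the positive root), δ = (−59 + √11629.36) / 66 ≈ 0.740.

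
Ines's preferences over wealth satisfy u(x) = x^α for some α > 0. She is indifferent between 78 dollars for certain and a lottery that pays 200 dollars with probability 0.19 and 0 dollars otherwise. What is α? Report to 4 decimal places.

α ≈ 1.7637

The lottery's expected utility is 0.19·u(200) + 0.81·u(0) = 0.19·200^α (since u(0) = 0 for α > 0).
Equating: 78^α = 0.19·200^α, i.e. 0.3900^α = 0.19.
α = ln(0.19) / ln(78/200) = -1.6607312/-0.9416085 ≈ 1.7637.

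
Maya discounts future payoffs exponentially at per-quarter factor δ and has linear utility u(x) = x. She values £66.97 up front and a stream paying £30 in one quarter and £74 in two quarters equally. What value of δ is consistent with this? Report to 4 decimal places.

Present value of the stream is 30·δ + 74·δ². Indifference gives 30δ + 74δ² = 66.97.
That is, 74δ² + 30δ − 66.97 = 0, a quadratic in δ.
The positive root is δ = [−30 + √(30² + 4·74·66.97)] / (2·74) = (−30 + 143.955)/148 ≈ 0.7700.

δ ≈ 0.7700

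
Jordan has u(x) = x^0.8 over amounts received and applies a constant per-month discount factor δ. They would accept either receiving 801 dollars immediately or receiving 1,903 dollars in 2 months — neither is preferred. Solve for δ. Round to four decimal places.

Indifference means u(801) = δ^2 · u(1903), so δ^2 = u(801)/u(1903).
With u(x) = x^0.8: δ^2 = 801^0.8/1903^0.8 = (801/1903)^0.8 = 0.50044.
So δ = 0.50044^(1/2) ≈ 0.7074.

δ ≈ 0.7074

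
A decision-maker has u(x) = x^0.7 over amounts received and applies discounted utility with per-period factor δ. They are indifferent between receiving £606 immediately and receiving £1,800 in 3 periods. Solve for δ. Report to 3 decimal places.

Equating discounted utilities: u(606) = δ^3·u(1800) ⇒ δ^3 = u(606)/u(1800).
Since u(x) = x^0.7, δ^3 = (606/1800)^0.7 = 0.33667^0.7 = 0.46670.
Hence δ = (0.46670)^(1/3) = 0.77568.

δ ≈ 0.776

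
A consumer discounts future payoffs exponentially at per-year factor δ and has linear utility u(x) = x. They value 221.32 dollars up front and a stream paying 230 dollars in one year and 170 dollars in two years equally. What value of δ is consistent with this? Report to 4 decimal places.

δ ≈ 0.6500

Present value of the stream is 230·δ + 170·δ². Indifference gives 230δ + 170δ² = 221.32.
That is, 170δ² + 230δ − 221.32 = 0, a quadratic in δ.
By the quadratic formula (taking the positive root), δ = (−230 + √203397.60) / 340 ≈ 0.6500.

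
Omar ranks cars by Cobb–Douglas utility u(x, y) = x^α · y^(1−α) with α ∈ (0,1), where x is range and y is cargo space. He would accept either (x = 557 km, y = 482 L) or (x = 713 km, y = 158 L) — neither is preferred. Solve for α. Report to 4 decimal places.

α ≈ 0.8187

Indifference: 557^α · 482^(1−α) = 713^α · 158^(1−α).
Taking logs: α·ln 557 + (1−α)·ln 482 = α·ln 713 + (1−α)·ln 158, i.e. α·-0.2469162 = (1−α)·-1.1153491.
So α/(1−α) = (-1.1153491)/(-0.2469162) = 4.5171159, and α = 4.5171159/5.5171159 ≈ 0.8187.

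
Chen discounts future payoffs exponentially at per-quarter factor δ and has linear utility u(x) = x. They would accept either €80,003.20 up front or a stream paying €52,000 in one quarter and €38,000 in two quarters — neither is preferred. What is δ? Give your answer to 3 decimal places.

δ ≈ 0.920

The stream is worth 52000δ + 38000δ² today, so 52000δ + 38000δ² = 80003.20.
Rearranged: 38000δ² + 52000δ − 80003.20 = 0.
δ = (−52000 + √(52000² + 4·38000·80003.20)) / (2·38000) = (−52000 + √14864486400.00) / 76000 ≈ 0.920.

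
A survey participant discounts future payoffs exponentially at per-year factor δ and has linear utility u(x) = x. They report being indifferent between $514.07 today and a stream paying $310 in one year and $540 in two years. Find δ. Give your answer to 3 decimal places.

Present value of the stream is 310·δ + 540·δ². Indifference gives 310δ + 540δ² = 514.07.
That is, 540δ² + 310δ − 514.07 = 0, a quadratic in δ.
δ = (−310 + √(310² + 4·540·514.07)) / (2·540) = (−310 + √1206491.20) / 1080 ≈ 0.730.

δ ≈ 0.730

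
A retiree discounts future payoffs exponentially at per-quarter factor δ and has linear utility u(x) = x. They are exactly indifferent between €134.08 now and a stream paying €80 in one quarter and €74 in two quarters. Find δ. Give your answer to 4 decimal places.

δ ≈ 0.9100

Equating present values: 134.08 = 80δ + 74δ².
Rearranged: 74δ² + 80δ − 134.08 = 0.
The positive root is δ = [−80 + √(80² + 4·74·134.08)] / (2·74) = (−80 + 214.680)/148 ≈ 0.9100.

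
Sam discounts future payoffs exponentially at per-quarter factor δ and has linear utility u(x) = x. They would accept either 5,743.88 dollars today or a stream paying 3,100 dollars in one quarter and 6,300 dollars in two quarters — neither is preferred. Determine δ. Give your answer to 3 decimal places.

The stream is worth 3100δ + 6300δ² today, so 3100δ + 6300δ² = 5743.88.
So 6300δ² + 3100δ − 5743.88 = 0.
δ = (−3100 + √(3100² + 4·6300·5743.88)) / (2·6300) = (−3100 + √154355776.00) / 12600 ≈ 0.740.

δ ≈ 0.740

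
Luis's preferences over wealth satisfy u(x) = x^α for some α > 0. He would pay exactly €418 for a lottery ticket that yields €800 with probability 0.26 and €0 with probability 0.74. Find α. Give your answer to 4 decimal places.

Since u(0) = 0, the lottery's EU is 0.26·800^α.
Setting u(418) equal to that: 418^α = 0.26·800^α ⇒ (418/800)^α = 0.26.
Take logs: α = ln 0.26 / ln(418/800) ≈ 2.075198.

α ≈ 2.0752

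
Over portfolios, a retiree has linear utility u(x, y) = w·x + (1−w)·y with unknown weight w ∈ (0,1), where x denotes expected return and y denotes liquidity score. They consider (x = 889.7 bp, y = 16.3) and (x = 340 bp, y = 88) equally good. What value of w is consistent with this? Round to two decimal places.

u(889.7,16.3) = u(340,88) means w·889.7 + (1−w)·16.3 = w·340 + (1−w)·88.
Collecting terms: w·549.7 = (1−w)·71.7.
So w/(1−w) = 71.7/549.7 = 0.1304, giving w = 71.7/(549.7+71.7) = 0.12.

w = 0.12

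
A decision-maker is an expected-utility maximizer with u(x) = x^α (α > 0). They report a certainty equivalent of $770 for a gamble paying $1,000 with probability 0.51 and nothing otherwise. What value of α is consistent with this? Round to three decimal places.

EU(lottery) = 0.51·1000^α + 0.49·0 = 0.51·1000^α.
Indifference: 770^α = 0.51·1000^α, so (770/1000)^α = 0.51.
α = ln(0.51) / ln(770/1000) = -0.673345/-0.261365 ≈ 2.576.

α ≈ 2.576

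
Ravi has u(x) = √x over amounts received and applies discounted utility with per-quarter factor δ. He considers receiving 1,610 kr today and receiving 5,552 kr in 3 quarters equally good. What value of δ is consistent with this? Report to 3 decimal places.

δ ≈ 0.814

Equating discounted utilities: u(1610) = δ^3·u(5552) ⇒ δ^3 = u(1610)/u(5552).
Since u(x) = √x, δ^3 = √(1610/5552) = 0.53850.
Hence δ = (0.53850)^(1/3) = 0.81357.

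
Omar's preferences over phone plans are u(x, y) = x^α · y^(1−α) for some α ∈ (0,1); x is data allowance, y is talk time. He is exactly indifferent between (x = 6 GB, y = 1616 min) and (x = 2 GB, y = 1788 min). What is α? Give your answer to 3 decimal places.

α ≈ 0.084

Indifference: 6^α · 1616^(1−α) = 2^α · 1788^(1−α).
(6/2)^α = (1788/1616)^(1−α); take logs: α·ln(6/2) = (1−α)·ln(1788/1616), i.e. α·1.098612 = (1−α)·0.101144.
With A = 1.098612 and B = 0.101144: α·A = (1−α)·B, so α = B/(A+B) = 0.101144/1.199756 ≈ 0.084.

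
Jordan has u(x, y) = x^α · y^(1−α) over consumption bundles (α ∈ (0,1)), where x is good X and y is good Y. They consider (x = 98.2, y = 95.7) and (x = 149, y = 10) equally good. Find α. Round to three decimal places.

α ≈ 0.844

Set the two utilities equal: 98.2^α·95.7^(1−α) = 149^α·10^(1−α).
(98.2/149)^α = (10/95.7)^(1−α); take logs: α·ln(98.2/149) = (1−α)·ln(10/95.7), i.e. α·-0.416940 = (1−α)·-2.258633.
Thus α·(-2.675573) = -2.258633, so α = -2.258633/-2.675573 ≈ 0.844.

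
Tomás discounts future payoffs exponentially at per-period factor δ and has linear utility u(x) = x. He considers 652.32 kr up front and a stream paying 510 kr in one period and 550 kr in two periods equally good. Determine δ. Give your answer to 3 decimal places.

Equating present values: 652.32 = 510δ + 550δ².
Rearranged: 550δ² + 510δ − 652.32 = 0.
By the quadratic formula (taking the positive root), δ = (−510 + √1695204.00) / 1100 ≈ 0.720.

δ ≈ 0.720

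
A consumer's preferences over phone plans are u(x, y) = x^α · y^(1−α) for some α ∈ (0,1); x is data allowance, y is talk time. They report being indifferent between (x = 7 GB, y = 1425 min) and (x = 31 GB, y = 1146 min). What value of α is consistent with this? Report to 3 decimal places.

α ≈ 0.128

The Cobb–Douglas utilities coincide, so 7^α·1425^(1−α) = 31^α·1146^(1−α).
Taking logs: α·ln 7 + (1−α)·ln 1425 = α·ln 31 + (1−α)·ln 1146, i.e. α·-1.488077 = (1−α)·-0.217894.
With A = -1.488077 and B = -0.217894: α·A = (1−α)·B, so α = B/(A+B) = -0.217894/-1.705971 ≈ 0.128.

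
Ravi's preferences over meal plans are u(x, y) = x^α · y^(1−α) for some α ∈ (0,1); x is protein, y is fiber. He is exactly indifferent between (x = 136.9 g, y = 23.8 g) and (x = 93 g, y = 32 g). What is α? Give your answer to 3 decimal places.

α ≈ 0.434

Indifference: 136.9^α · 23.8^(1−α) = 93^α · 32^(1−α).
Rearrange to (136.9/93)^α = (32/23.8)^(1−α) and take logs: α·0.386651 = (1−α)·0.296050.
Thus α·(0.682701) = 0.296050, so α = 0.296050/0.682701 ≈ 0.434.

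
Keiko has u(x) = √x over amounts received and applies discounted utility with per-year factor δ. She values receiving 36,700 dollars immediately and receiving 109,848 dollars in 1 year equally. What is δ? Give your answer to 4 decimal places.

The payoff in 1 year is discounted by δ, so u(36700) = δ·u(109848) and δ = u(36700)/u(109848).
With u(x) = √x: δ = √36700/√109848 = √(36700/109848) = 0.57801.

δ ≈ 0.5780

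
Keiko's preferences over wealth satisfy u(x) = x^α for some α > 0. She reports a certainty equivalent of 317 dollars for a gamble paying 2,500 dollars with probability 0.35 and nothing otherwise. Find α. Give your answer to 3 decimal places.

Since u(0) = 0, the lottery's EU is 0.35·2500^α.
Equating: 317^α = 0.35·2500^α, i.e. 0.1268^α = 0.35.
Taking logs: α·ln(317/2500) = ln(0.35), so α = -1.049822 / -2.065144 ≈ 0.508.

α ≈ 0.508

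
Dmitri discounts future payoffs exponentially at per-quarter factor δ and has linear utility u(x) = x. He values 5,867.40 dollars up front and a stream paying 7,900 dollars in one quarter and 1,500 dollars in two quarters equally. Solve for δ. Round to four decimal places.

δ ≈ 0.6600

Equating present values: 5867.40 = 7900δ + 1500δ².
That is, 1500δ² + 7900δ − 5867.40 = 0, a quadratic in δ.
By the quadratic formula (taking the positive root), δ = (−7900 + √97614400.00) / 3000 ≈ 0.6600.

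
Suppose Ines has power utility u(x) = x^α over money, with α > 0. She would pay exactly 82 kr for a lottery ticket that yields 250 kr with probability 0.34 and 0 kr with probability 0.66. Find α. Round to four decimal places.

α ≈ 0.9678

EU(lottery) = 0.34·250^α + 0.66·0 = 0.34·250^α.
Setting u(82) equal to that: 82^α = 0.34·250^α ⇒ (82/250)^α = 0.34.
Taking logs: α·ln(82/250) = ln(0.34), so α = -1.0788097 / -1.1147417 ≈ 0.9678.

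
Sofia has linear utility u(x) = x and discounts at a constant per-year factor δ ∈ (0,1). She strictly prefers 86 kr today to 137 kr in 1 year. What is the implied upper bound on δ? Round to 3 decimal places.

δ < 0.628

Under u(x) = x this choice says 86 > δ·137.
Dividing through by 137 gives δ < 0.62774.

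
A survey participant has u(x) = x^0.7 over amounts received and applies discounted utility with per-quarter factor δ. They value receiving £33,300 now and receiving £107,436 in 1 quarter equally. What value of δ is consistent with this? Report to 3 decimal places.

δ ≈ 0.440

The payoff in 1 quarter is discounted by δ, so u(33300) = δ·u(107436) and δ = u(33300)/u(107436).
With u(x) = x^0.7: δ = 33300^0.7/107436^0.7 = (33300/107436)^0.7 = 0.44046.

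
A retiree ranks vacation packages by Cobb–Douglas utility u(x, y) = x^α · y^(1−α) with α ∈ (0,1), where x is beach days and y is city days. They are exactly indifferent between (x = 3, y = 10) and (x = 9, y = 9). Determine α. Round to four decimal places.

Set the two utilities equal: 3^α·10^(1−α) = 9^α·9^(1−α).
Rearrange to (3/9)^α = (9/10)^(1−α) and take logs: α·-1.0986123 = (1−α)·-0.1053605.
Thus α·(-1.2039728) = -0.1053605, so α = -0.1053605/-1.2039728 ≈ 0.0875.

α ≈ 0.0875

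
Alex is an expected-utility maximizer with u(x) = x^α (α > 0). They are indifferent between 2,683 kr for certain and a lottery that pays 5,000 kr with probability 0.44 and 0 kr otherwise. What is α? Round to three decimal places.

EU(lottery) = 0.44·5000^α + 0.56·0 = 0.44·5000^α.
Equating: 2683^α = 0.44·5000^α, i.e. 0.5366^α = 0.44.
Taking logs: α·ln(2683/5000) = ln(0.44), so α = -0.820981 / -0.622502 ≈ 1.319.

α ≈ 1.319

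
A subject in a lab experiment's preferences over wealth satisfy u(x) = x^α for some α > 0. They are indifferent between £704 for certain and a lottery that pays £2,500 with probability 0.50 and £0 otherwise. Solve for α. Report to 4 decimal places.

α ≈ 0.5470

EU(lottery) = 0.50·2500^α + 0.50·0 = 0.50·2500^α.
Setting u(704) equal to that: 704^α = 0.50·2500^α ⇒ (704/2500)^α = 0.50.
Taking logs: α·ln(704/2500) = ln(0.50), so α = -0.6931472 / -1.2672677 ≈ 0.5470.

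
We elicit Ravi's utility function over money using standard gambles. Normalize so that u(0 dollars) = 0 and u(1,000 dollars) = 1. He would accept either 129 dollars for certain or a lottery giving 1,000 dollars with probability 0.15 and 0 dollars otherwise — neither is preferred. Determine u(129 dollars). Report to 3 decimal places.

The indifference gives u(129 dollars) = 0.15·u(1,000 dollars) + 0.85·u(0 dollars) = 0.15·1 + 0.85·0 = 0.15.

0.150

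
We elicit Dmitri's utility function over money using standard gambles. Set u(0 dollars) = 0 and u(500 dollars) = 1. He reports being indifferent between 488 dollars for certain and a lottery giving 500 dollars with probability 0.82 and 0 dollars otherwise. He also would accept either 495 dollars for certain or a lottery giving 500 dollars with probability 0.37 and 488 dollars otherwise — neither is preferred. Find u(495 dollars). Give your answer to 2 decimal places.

First, u(488 dollars) = 0.82·u(500 dollars) + 0.18·u(0 dollars) = 0.82.
Chaining: u(495 dollars) = 0.37·1.00 + 0.63·0.82 = 0.8866.

0.89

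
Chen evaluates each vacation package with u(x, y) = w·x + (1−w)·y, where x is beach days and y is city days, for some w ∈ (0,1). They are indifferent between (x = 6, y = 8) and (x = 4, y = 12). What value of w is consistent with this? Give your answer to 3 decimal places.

Equating utilities: w·6 + (1−w)·8 = w·4 + (1−w)·12.
Collecting terms: w·2 = (1−w)·4.
Hence w = 4/(2+4) = 4/6 = 0.667.

w = 0.667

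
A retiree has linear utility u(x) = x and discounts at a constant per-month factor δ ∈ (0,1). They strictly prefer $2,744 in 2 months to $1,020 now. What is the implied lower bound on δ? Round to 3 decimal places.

Comparing present values: 1020 < δ^2·2744.
Hence δ^2 > 1020/2744 = 0.37172, and x ↦ x^(1/2) is increasing on (0,∞).
δ > (1020/2744)^(1/2) ≈ 0.610.

δ > 0.610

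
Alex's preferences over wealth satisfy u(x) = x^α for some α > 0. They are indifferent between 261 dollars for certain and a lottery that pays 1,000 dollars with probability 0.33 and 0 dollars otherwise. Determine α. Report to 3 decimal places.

α ≈ 0.825

EU(lottery) = 0.33·1000^α + 0.67·0 = 0.33·1000^α.
Setting u(261) equal to that: 261^α = 0.33·1000^α ⇒ (261/1000)^α = 0.33.
Take logs: α = ln 0.33 / ln(261/1000) ≈ 0.82537.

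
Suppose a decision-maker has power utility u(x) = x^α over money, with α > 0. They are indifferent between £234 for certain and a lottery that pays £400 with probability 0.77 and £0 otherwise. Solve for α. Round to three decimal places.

α ≈ 0.487

Since u(0) = 0, the lottery's EU is 0.77·400^α.
Setting u(234) equal to that: 234^α = 0.77·400^α ⇒ (234/400)^α = 0.77.
α = ln(0.77) / ln(234/400) = -0.261365/-0.536143 ≈ 0.487.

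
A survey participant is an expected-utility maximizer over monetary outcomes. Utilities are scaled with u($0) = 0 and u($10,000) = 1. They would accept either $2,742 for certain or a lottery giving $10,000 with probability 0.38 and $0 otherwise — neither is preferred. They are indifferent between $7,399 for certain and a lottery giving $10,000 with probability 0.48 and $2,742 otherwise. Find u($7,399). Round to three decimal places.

0.678

From the first indifference, u($2,742) = 0.38·u($10,000) + 0.62·u($0) = 0.38·1 + 0.62·0 = 0.38.
The second indifference gives u($7,399) = 0.48·u($10,000) + 0.52·u($2,742) = 0.48·1.00 + 0.52·0.38 = 0.6776.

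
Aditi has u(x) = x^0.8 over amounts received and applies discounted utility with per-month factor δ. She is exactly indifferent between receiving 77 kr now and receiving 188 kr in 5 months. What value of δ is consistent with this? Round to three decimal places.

Indifference means u(77) = δ^5 · u(188), so δ^5 = u(77)/u(188).
With u(x) = x^0.8: δ^5 = 77^0.8/188^0.8 = (77/188)^0.8 = 0.48963.
Taking the 5th root: δ = 0.48963^(1/5) ≈ 0.867.

δ ≈ 0.867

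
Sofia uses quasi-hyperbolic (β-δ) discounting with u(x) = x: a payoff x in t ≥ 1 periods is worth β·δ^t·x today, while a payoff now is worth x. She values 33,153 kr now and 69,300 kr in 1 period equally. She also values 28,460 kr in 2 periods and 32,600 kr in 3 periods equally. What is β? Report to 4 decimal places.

The second indifference involves only future payoffs, so β cancels: β·δ^2·28460 = β·δ^3·32600, giving δ = 28460/32600 = 0.87301.
Now use the now-vs-future pair: 33153 = β·δ·69300 gives β = 33153/(0.87301·69300) ≈ 0.5480.

β ≈ 0.5480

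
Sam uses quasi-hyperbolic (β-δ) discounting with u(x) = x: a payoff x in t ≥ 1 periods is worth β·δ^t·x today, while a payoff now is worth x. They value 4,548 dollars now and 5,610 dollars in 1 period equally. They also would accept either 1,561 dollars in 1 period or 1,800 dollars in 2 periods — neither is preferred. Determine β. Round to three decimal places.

β ≈ 0.935

From the later pair, β·δ^1·1561 = β·δ^2·1800; dividing through, δ = 1561/1800 = 0.86722.
Now use the now-vs-future pair: 4548 = β·δ·5610 gives β = 4548/(0.86722·5610) ≈ 0.935.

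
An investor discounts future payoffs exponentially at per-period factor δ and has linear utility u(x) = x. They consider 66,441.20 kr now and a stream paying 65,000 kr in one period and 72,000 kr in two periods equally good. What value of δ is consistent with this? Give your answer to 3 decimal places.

Equating present values: 66441.20 = 65000δ + 72000δ².
So 72000δ² + 65000δ − 66441.20 = 0.
The positive root is δ = [−65000 + √(65000² + 4·72000·66441.20)] / (2·72000) = (−65000 + 152840.000)/144000 ≈ 0.610.

δ ≈ 0.610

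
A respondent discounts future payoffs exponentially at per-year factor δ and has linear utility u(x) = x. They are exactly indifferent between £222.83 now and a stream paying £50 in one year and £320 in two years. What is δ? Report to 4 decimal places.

δ ≈ 0.7600

Equating present values: 222.83 = 50δ + 320δ².
That is, 320δ² + 50δ − 222.83 = 0, a quadratic in δ.
δ = (−50 + √(50² + 4·320·222.83)) / (2·320) = (−50 + √287722.40) / 640 ≈ 0.7600.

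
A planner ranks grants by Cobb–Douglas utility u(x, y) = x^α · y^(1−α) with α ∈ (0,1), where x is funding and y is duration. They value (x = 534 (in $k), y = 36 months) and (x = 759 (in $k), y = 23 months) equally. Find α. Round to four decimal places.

α ≈ 0.5603

The Cobb–Douglas utilities coincide, so 534^α·36^(1−α) = 759^α·23^(1−α).
Taking logs: α·ln 534 + (1−α)·ln 36 = α·ln 759 + (1−α)·ln 23, i.e. α·-0.3516059 = (1−α)·-0.4480247.
With A = -0.3516059 and B = -0.4480247: α·A = (1−α)·B, so α = B/(A+B) = -0.4480247/-0.7996306 ≈ 0.5603.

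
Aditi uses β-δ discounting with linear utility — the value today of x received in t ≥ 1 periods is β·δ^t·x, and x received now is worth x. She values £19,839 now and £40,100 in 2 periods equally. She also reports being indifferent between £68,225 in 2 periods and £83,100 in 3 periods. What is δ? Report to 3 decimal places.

The second indifference involves only future payoffs, so β cancels: β·δ^2·68225 = β·δ^3·83100, giving δ = 68225/83100 = 0.82100.

δ ≈ 0.821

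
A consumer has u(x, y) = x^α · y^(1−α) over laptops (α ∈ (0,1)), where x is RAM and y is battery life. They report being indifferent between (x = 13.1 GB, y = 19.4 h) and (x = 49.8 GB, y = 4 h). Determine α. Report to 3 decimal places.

Indifference: 13.1^α · 19.4^(1−α) = 49.8^α · 4^(1−α).
(13.1/49.8)^α = (4/19.4)^(1−α); take logs: α·ln(13.1/49.8) = (1−α)·ln(4/19.4), i.e. α·-1.335403 = (1−α)·-1.578979.
With A = -1.335403 and B = -1.578979: α·A = (1−α)·B, so α = B/(A+B) = -1.578979/-2.914382 ≈ 0.542.

α ≈ 0.542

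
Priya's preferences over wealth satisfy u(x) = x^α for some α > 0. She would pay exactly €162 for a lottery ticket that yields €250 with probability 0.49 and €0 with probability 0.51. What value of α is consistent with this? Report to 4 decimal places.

The lottery's expected utility is 0.49·u(250) + 0.51·u(0) = 0.49·250^α (since u(0) = 0 for α > 0).
Equating: 162^α = 0.49·250^α, i.e. 0.6480^α = 0.49.
Take logs: α = ln 0.49 / ln(162/250) ≈ 1.644176.

α ≈ 1.6442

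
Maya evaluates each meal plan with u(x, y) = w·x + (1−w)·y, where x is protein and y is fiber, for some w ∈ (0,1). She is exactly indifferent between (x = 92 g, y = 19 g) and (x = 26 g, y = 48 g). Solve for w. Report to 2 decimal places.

Indifference: w·92 + (1−w)·19 = w·26 + (1−w)·48.
Rearranging, 66·w − 29·(1−w) = 0.
The marginal rate of substitution is 29/66, so w = 29/(66+29) = 0.31.

w = 0.31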